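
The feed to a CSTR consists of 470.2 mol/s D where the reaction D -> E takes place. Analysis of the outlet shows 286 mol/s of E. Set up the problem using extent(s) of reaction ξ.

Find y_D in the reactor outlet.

For E: n = n₀ + 1ξ → 286 = 0 + 1ξ, giving ξ = 286 mol/s.
Outlet amounts (n = n₀ + ν ξ):
  D: 470.2 − 1(286) = 184.2
  E: 0 + 1(286) = 286
Total out = 470.2 mol/s; y_D = 184.2 / 470.2 = 0.3917.

0.392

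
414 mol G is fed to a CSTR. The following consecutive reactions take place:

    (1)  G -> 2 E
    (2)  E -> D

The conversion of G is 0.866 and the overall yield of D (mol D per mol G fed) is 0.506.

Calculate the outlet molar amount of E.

Conversion of G: G consumed = 1ξ₁ = 0.866 × 414 → ξ₁ = 358.5 mol.
Yield of D: 1ξ₂ / 414 = 0.506 → ξ₂ = 209.5 mol.
Outlet amounts (n = n₀ + Σ ν·ξ):
  G: 414 − 1(358.5) = 55.48
  E: 0 + 2(358.5) − 1(209.5) = 507.6
  D: 0 + 1(209.5) = 209.5

508 mol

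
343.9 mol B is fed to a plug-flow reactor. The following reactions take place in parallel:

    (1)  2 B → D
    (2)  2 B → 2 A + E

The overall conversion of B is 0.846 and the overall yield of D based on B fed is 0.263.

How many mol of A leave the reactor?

110 mol

Yield of D: 1ξ₁ / 343.9 = 0.263 → ξ₁ = 90.45 mol.
Conversion of B: 2ξ₁ + 2ξ₂ = 0.846 × 343.9 = 290.9 → ξ₂ = 55.02 mol.
Outlet amounts (n = n₀ + Σ ν·ξ):
  B: 343.9 − 2(90.45) − 2(55.02) = 52.96
  D: 0 + 1(90.45) = 90.45
  A: 0 + 2(55.02) = 110
  E: 0 + 1(55.02) = 55.02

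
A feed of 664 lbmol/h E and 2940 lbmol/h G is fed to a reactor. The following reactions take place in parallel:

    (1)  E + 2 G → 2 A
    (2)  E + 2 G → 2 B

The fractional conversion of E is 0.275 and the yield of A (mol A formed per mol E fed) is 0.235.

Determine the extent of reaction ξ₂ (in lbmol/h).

ξ₂ = 105 lbmol/h

Yield of A: 2ξ₁ / 664 = 0.235 → ξ₁ = 78.02 lbmol/h.
Conversion of E: 1ξ₁ + 1ξ₂ = 0.275 × 664 = 182.6 → ξ₂ = 104.6 lbmol/h.
Outlet amounts (n = n₀ + Σ ν·ξ):
  E: 664 − 1(78.02) − 1(104.6) = 481.4
  G: 2940 − 2(78.02) − 2(104.6) = 2575
  A: 0 + 2(78.02) = 156
  B: 0 + 2(104.6) = 209.2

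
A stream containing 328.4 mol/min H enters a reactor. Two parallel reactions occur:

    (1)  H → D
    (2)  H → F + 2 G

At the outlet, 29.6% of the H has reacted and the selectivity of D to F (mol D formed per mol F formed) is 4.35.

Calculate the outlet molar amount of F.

18.2 mol/min

Conversion of H: H consumed = 0.296 × 328.4 = 97.21 mol/min = 1ξ₁ + 1ξ₂.
Selectivity: 1ξ₁ / (1ξ₂) = 4.35 → ξ₁ = 4.35 ξ₂.
Substitute: (1·4.35 + 1) ξ₂ = 97.21 → ξ₂ = 18.17 mol/min, ξ₁ = 79.04 mol/min.
Outlet amounts (n = n₀ + Σ ν·ξ):
  H: 328.4 − 1(79.04) − 1(18.17) = 231.2
  D: 0 + 1(79.04) = 79.04
  F: 0 + 1(18.17) = 18.17
  G: 0 + 2(18.17) = 36.34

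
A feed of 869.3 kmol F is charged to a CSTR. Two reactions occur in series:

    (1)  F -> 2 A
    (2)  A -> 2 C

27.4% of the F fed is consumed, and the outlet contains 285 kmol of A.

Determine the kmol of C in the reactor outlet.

383 kmol

Conversion of F: F consumed = 1ξ₁ = 0.274 × 869.3 → ξ₁ = 238.2 kmol.
A balance: n_A = 0 + 2ξ₁ − 1ξ₂ = 285 → ξ₂ = (2·238.2 − 285)/1 = 191.4 kmol.
Outlet amounts (n = n₀ + Σ ν·ξ):
  F: 869.3 − 1(238.2) = 631.1
  A: 0 + 2(238.2) − 1(191.4) = 285
  C: 0 + 2(191.4) = 382.8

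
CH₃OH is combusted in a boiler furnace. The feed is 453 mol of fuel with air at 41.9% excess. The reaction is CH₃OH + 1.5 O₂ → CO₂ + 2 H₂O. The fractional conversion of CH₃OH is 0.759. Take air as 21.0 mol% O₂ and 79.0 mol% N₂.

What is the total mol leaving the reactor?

5220 mol

Stoichiometric O₂ = 1.5 × 453 = 679.5 mol; O₂ fed = 679.5 × 1.419 = 964.2 mol.
N₂ fed = 964.2 × 79/21 = 3627 mol.
Fuel reacted = 0.759 × 453 → ξ = 343.8 mol.
Outlet (n = n₀ + ν ξ):
  CH₃OH: 453 − 1(343.8) = 109.2
  O₂: 964.2 − 1.5(343.8) = 448.5
  N₂: 3627 (inert)
  CO₂: 0 + 1(343.8) = 343.8
  H₂O: 0 + 2(343.8) = 687.7
Total out = 109.2 + 448.5 + 3627 + 343.8 + 687.7 = 5216 mol.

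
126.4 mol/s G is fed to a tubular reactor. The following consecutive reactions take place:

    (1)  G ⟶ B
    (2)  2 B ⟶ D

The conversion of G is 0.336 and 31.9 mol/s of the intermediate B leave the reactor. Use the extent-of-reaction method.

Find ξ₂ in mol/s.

Conversion of G: G consumed = 1ξ₁ = 0.336 × 126.4 → ξ₁ = 42.47 mol/s.
B balance: n_B = 0 + 1ξ₁ − 2ξ₂ = 31.9 → ξ₂ = (1·42.47 − 31.9)/2 = 5.285 mol/s.
Outlet amounts (n = n₀ + Σ ν·ξ):
  G: 126.4 − 1(42.47) = 83.93
  B: 0 + 1(42.47) − 2(5.285) = 31.9
  D: 0 + 1(5.285) = 5.285

ξ₂ = 5.29 mol/s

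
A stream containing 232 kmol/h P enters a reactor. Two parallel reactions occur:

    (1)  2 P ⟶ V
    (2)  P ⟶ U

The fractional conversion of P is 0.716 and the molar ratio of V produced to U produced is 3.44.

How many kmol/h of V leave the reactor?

Conversion of P: P consumed = 0.716 × 232 = 166.1 kmol/h = 2ξ₁ + 1ξ₂.
Selectivity: 1ξ₁ / (1ξ₂) = 3.44 → ξ₁ = 3.44 ξ₂.
Substitute: (2·3.44 + 1) ξ₂ = 166.1 → ξ₂ = 21.08 kmol/h, ξ₁ = 72.52 kmol/h.
Outlet amounts (n = n₀ + Σ ν·ξ):
  P: 232 − 2(72.52) − 1(21.08) = 65.89
  V: 0 + 1(72.52) = 72.52
  U: 0 + 1(21.08) = 21.08

72.5 kmol/h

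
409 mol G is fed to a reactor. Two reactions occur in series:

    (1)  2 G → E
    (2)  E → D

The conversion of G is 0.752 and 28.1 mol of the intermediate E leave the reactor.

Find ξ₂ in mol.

ξ₂ = 126 mol

Conversion of G: G consumed = 2ξ₁ = 0.752 × 409 → ξ₁ = 153.8 mol.
E balance: n_E = 0 + 1ξ₁ − 1ξ₂ = 28.1 → ξ₂ = (1·153.8 − 28.1)/1 = 125.7 mol.
Outlet amounts (n = n₀ + Σ ν·ξ):
  G: 409 − 2(153.8) = 101.4
  E: 0 + 1(153.8) − 1(125.7) = 28.1
  D: 0 + 1(125.7) = 125.7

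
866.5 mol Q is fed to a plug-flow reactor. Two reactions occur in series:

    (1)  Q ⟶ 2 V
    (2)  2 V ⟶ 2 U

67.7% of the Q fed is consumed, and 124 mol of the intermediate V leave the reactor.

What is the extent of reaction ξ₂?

Conversion of Q: Q consumed = 1ξ₁ = 0.677 × 866.5 → ξ₁ = 586.6 mol.
V balance: n_V = 0 + 2ξ₁ − 2ξ₂ = 124 → ξ₂ = (2·586.6 − 124)/2 = 524.6 mol.
Outlet amounts (n = n₀ + Σ ν·ξ):
  Q: 866.5 − 1(586.6) = 279.9
  V: 0 + 2(586.6) − 2(524.6) = 124
  U: 0 + 2(524.6) = 1049

ξ₂ = 525 mol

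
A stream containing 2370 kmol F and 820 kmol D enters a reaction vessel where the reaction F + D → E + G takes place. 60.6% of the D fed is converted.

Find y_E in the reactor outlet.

0.156

D reacted = 0.606 × 820 = 496.9 kmol; ν_D = −1, so ξ = 496.9/1 = 496.9 kmol.
Outlet amounts (n = n₀ + ν ξ):
  F: 2370 − 1(496.9) = 1873
  D: 820 − 1(496.9) = 323.1
  E: 0 + 1(496.9) = 496.9
  G: 0 + 1(496.9) = 496.9
Total out = 3190 kmol; y_E = 496.9 / 3190 = 0.1558.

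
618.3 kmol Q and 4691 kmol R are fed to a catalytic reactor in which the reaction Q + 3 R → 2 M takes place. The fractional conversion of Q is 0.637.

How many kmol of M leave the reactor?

788 kmol

Q reacted = 0.637 × 618.3 = 393.9 kmol; ν_Q = −1, so ξ = 393.9/1 = 393.9 kmol.
Outlet amounts (n = n₀ + ν ξ):
  Q: 618.3 − 1(393.9) = 224.4
  R: 4691 − 3(393.9) = 3509
  M: 0 + 2(393.9) = 787.7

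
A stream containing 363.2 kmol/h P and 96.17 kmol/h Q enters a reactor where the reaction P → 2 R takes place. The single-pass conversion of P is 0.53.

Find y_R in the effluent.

P reacted = 0.53 × 363.2 = 192.5 kmol/h; ν_P = −1, so ξ = 192.5/1 = 192.5 kmol/h.
Outlet amounts (n = n₀ + ν ξ):
  P: 363.2 − 1(192.5) = 170.7
  R: 0 + 2(192.5) = 385
  Q: 96.17 (inert)
Total out = 651.9 kmol/h; y_R = 385 / 651.9 = 0.5906.

0.591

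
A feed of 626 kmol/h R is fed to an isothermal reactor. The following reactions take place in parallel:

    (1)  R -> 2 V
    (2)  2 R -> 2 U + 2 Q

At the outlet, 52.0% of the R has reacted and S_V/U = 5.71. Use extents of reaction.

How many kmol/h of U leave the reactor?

Conversion of R: R consumed = 0.52 × 626 = 325.5 kmol/h = 1ξ₁ + 2ξ₂.
Selectivity: 2ξ₁ / (2ξ₂) = 5.71 → ξ₁ = 5.71 ξ₂.
Substitute: (1·5.71 + 2) ξ₂ = 325.5 → ξ₂ = 42.22 kmol/h, ξ₁ = 241.1 kmol/h.
Outlet amounts (n = n₀ + Σ ν·ξ):
  R: 626 − 1(241.1) − 2(42.22) = 300.5
  V: 0 + 2(241.1) = 482.2
  U: 0 + 2(42.22) = 84.44
  Q: 0 + 2(42.22) = 84.44

84.4 kmol/h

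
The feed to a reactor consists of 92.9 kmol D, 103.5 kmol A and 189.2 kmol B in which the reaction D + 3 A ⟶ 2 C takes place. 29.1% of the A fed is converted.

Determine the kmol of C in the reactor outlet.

20.1 kmol

A reacted = 0.291 × 103.5 = 30.12 kmol; ν_A = −3, so ξ = 30.12/3 = 10.04 kmol.
Outlet amounts (n = n₀ + ν ξ):
  D: 92.9 − 1(10.04) = 82.86
  A: 103.5 − 3(10.04) = 73.38
  C: 0 + 2(10.04) = 20.08
  B: 189.2 (inert)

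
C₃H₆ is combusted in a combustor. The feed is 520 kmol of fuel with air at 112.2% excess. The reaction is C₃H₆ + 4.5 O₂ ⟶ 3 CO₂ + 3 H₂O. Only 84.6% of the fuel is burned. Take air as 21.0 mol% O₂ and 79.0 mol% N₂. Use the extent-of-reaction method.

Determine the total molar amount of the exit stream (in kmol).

24400 kmol

Stoichiometric O₂ = 4.5 × 520 = 2340 kmol; O₂ fed = 2340 × 2.122 = 4965 kmol.
N₂ fed = 4965 × 79/21 = 18680 kmol.
Fuel reacted = 0.846 × 520 → ξ = 439.9 kmol.
Outlet (n = n₀ + ν ξ):
  C₃H₆: 520 − 1(439.9) = 80.08
  O₂: 4965 − 4.5(439.9) = 2986
  N₂: 18680 (inert)
  CO₂: 0 + 3(439.9) = 1320
  H₂O: 0 + 3(439.9) = 1320
Total out = 80.08 + 2986 + 18680 + 1320 + 1320 = 24390 kmol.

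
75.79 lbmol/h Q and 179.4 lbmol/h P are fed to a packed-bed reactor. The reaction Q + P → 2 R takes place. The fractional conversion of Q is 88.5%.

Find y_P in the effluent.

Q reacted = 0.885 × 75.79 = 67.07 lbmol/h; ν_Q = −1, so ξ = 67.07/1 = 67.07 lbmol/h.
Outlet amounts (n = n₀ + ν ξ):
  Q: 75.79 − 1(67.07) = 8.716
  P: 179.4 − 1(67.07) = 112.3
  R: 0 + 2(67.07) = 134.1
Total out = 255.2 lbmol/h; y_P = 112.3 / 255.2 = 0.4402.

0.44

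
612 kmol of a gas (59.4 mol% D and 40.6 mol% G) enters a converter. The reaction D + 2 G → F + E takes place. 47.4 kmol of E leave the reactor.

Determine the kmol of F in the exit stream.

47.4 kmol

For E: n = n₀ + 1ξ → 47.4 = 0 + 1ξ, giving ξ = 47.4 kmol.
Outlet amounts (n = n₀ + ν ξ):
  D: 363.5 − 1(47.4) = 316.1
  G: 248.5 − 2(47.4) = 153.7
  F: 0 + 1(47.4) = 47.4
  E: 0 + 1(47.4) = 47.4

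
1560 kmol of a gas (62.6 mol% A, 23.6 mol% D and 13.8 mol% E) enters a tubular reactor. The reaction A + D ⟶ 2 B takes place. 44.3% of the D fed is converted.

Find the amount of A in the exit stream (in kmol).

D reacted = 0.443 × 368.2 = 163.1 kmol; ν_D = −1, so ξ = 163.1/1 = 163.1 kmol.
Outlet amounts (n = n₀ + ν ξ):
  A: 976.6 − 1(163.1) = 813.5
  D: 368.2 − 1(163.1) = 205.1
  B: 0 + 2(163.1) = 326.2
  E: 215.3 (inert)

813 kmol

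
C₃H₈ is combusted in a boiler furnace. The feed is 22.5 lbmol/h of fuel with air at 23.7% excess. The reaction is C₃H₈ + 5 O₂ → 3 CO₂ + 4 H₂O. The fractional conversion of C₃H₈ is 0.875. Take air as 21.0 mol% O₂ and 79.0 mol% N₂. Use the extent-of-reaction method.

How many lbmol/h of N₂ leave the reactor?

Stoichiometric O₂ = 5 × 22.5 = 112.5 lbmol/h; O₂ fed = 112.5 × 1.237 = 139.2 lbmol/h.
N₂ fed = 139.2 × 79/21 = 523.5 lbmol/h.
Fuel reacted = 0.875 × 22.5 → ξ = 19.69 lbmol/h.
Outlet (n = n₀ + ν ξ):
  C₃H₈: 22.5 − 1(19.69) = 2.812
  O₂: 139.2 − 5(19.69) = 40.73
  N₂: 523.5 (inert)
  CO₂: 0 + 3(19.69) = 59.06
  H₂O: 0 + 4(19.69) = 78.75

524 lbmol/h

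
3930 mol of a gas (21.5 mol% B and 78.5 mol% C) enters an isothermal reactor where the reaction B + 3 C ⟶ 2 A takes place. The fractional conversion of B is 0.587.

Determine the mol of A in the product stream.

992 mol

B reacted = 0.587 × 845 = 496 mol; ν_B = −1, so ξ = 496/1 = 496 mol.
Outlet amounts (n = n₀ + ν ξ):
  B: 845 − 1(496) = 349
  C: 3085 − 3(496) = 1597
  A: 0 + 2(496) = 992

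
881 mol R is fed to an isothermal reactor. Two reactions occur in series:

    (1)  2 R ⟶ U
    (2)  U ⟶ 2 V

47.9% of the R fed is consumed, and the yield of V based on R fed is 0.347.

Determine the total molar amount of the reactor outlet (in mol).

823 mol

Conversion of R: R consumed = 2ξ₁ = 0.479 × 881 → ξ₁ = 211 mol.
Yield of V: 2ξ₂ / 881 = 0.347 → ξ₂ = 152.9 mol.
Outlet amounts (n = n₀ + Σ ν·ξ):
  R: 881 − 2(211) = 459
  U: 0 + 1(211) − 1(152.9) = 58.15
  V: 0 + 2(152.9) = 305.7
Total out = 459 + 58.15 + 305.7 = 822.9 mol.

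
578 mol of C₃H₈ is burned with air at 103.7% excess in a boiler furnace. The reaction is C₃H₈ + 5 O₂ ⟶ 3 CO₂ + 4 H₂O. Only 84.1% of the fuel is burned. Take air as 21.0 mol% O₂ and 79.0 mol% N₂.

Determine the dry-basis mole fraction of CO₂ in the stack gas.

0.0537

Stoichiometric O₂ = 5 × 578 = 2890 mol; O₂ fed = 2890 × 2.037 = 5887 mol.
N₂ fed = 5887 × 79/21 = 22150 mol.
Fuel reacted = 0.841 × 578 → ξ = 486.1 mol.
Outlet (n = n₀ + ν ξ):
  C₃H₈: 578 − 1(486.1) = 91.9
  O₂: 5887 − 5(486.1) = 3456
  N₂: 22150 (inert)
  CO₂: 0 + 3(486.1) = 1458
  H₂O: 0 + 4(486.1) = 1944
Dry total = 27150 mol; y_CO₂ (dry) = 1458 / 27150 = 0.05371.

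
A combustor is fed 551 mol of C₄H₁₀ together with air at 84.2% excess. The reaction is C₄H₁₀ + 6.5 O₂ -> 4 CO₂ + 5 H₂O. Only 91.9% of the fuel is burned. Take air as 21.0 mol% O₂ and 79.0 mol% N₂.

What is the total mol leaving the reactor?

Stoichiometric O₂ = 6.5 × 551 = 3582 mol; O₂ fed = 3582 × 1.842 = 6597 mol.
N₂ fed = 6597 × 79/21 = 24820 mol.
Fuel reacted = 0.919 × 551 → ξ = 506.4 mol.
Outlet (n = n₀ + ν ξ):
  C₄H₁₀: 551 − 1(506.4) = 44.63
  O₂: 6597 − 6.5(506.4) = 3306
  N₂: 24820 (inert)
  CO₂: 0 + 4(506.4) = 2025
  H₂O: 0 + 5(506.4) = 2532
Total out = 44.63 + 3306 + 24820 + 2025 + 2532 = 32730 mol.

32700 mol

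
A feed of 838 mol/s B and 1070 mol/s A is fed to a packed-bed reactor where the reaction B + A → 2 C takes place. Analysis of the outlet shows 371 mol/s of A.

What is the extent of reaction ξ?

ξ = 699 mol/s

For A: n = n₀ − 1ξ → 371 = 1070 − 1ξ, giving ξ = 699 mol/s.
Outlet amounts (n = n₀ + ν ξ):
  B: 838 − 1(699) = 139
  A: 1070 − 1(699) = 371
  C: 0 + 2(699) = 1398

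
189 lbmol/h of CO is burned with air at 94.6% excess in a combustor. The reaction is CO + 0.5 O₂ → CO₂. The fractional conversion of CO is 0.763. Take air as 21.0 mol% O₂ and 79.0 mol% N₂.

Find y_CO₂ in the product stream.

0.145

Stoichiometric O₂ = 0.5 × 189 = 94.5 lbmol/h; O₂ fed = 94.5 × 1.946 = 183.9 lbmol/h.
N₂ fed = 183.9 × 79/21 = 691.8 lbmol/h.
Fuel reacted = 0.763 × 189 → ξ = 144.2 lbmol/h.
Outlet (n = n₀ + ν ξ):
  CO: 189 − 1(144.2) = 44.79
  O₂: 183.9 − 0.5(144.2) = 111.8
  N₂: 691.8 (inert)
  CO₂: 0 + 1(144.2) = 144.2
Total out = 992.6 lbmol/h; y_CO₂ = 144.2 / 992.6 = 0.1453.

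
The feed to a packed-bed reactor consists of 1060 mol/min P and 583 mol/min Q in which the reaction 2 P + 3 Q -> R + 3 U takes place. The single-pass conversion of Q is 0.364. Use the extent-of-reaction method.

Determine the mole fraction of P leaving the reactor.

0.584

Q reacted = 0.364 × 583 = 212.2 mol/min; ν_Q = −3, so ξ = 212.2/3 = 70.74 mol/min.
Outlet amounts (n = n₀ + ν ξ):
  P: 1060 − 2(70.74) = 918.5
  Q: 583 − 3(70.74) = 370.8
  R: 0 + 1(70.74) = 70.74
  U: 0 + 3(70.74) = 212.2
Total out = 1572 mol/min; y_P = 918.5 / 1572 = 0.5842.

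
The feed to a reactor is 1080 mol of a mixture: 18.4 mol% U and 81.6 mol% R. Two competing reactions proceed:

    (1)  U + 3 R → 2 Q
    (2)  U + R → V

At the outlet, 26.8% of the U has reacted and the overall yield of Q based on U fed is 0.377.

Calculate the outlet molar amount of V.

15.8 mol

Yield of Q: 2ξ₁ / 198.7 = 0.377 → ξ₁ = 37.46 mol.
Conversion of U: 1ξ₁ + 1ξ₂ = 0.268 × 198.7 = 53.26 → ξ₂ = 15.8 mol.
Outlet amounts (n = n₀ + Σ ν·ξ):
  U: 198.7 − 1(37.46) − 1(15.8) = 145.5
  R: 881.3 − 3(37.46) − 1(15.8) = 753.1
  Q: 0 + 2(37.46) = 74.92
  V: 0 + 1(15.8) = 15.8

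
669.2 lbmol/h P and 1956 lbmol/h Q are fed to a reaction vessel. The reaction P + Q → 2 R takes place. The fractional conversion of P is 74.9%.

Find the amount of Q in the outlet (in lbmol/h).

P reacted = 0.749 × 669.2 = 501.2 lbmol/h; ν_P = −1, so ξ = 501.2/1 = 501.2 lbmol/h.
Outlet amounts (n = n₀ + ν ξ):
  P: 669.2 − 1(501.2) = 168
  Q: 1956 − 1(501.2) = 1455
  R: 0 + 2(501.2) = 1002

1450 lbmol/h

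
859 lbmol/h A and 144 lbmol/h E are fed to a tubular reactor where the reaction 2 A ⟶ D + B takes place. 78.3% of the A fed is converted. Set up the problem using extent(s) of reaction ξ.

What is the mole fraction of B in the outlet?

A reacted = 0.783 × 859 = 672.6 lbmol/h; ν_A = −2, so ξ = 672.6/2 = 336.3 lbmol/h.
Outlet amounts (n = n₀ + ν ξ):
  A: 859 − 2(336.3) = 186.4
  D: 0 + 1(336.3) = 336.3
  B: 0 + 1(336.3) = 336.3
  E: 144 (inert)
Total out = 1003 lbmol/h; y_B = 336.3 / 1003 = 0.3353.

0.335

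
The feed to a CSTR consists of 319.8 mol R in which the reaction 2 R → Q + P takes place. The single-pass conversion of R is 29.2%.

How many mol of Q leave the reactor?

46.7 mol

R reacted = 0.292 × 319.8 = 93.38 mol; ν_R = −2, so ξ = 93.38/2 = 46.69 mol.
Outlet amounts (n = n₀ + ν ξ):
  R: 319.8 − 2(46.69) = 226.4
  Q: 0 + 1(46.69) = 46.69
  P: 0 + 1(46.69) = 46.69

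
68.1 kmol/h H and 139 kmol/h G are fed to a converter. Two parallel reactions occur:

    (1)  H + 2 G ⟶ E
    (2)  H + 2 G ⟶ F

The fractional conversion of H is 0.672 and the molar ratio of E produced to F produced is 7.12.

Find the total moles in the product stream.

Conversion of H: H consumed = 0.672 × 68.1 = 45.76 kmol/h = 1ξ₁ + 1ξ₂.
Selectivity: 1ξ₁ / (1ξ₂) = 7.12 → ξ₁ = 7.12 ξ₂.
Substitute: (1·7.12 + 1) ξ₂ = 45.76 → ξ₂ = 5.636 kmol/h, ξ₁ = 40.13 kmol/h.
Outlet amounts (n = n₀ + Σ ν·ξ):
  H: 68.1 − 1(40.13) − 1(5.636) = 22.34
  G: 139 − 2(40.13) − 2(5.636) = 47.47
  E: 0 + 1(40.13) = 40.13
  F: 0 + 1(5.636) = 5.636
Total out = 22.34 + 47.47 + 40.13 + 5.636 = 115.6 kmol/h.

116 kmol/h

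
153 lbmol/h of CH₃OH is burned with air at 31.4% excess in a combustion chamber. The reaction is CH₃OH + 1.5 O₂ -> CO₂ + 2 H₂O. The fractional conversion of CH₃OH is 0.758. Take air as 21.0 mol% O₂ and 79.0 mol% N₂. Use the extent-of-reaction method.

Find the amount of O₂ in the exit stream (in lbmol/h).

128 lbmol/h

Stoichiometric O₂ = 1.5 × 153 = 229.5 lbmol/h; O₂ fed = 229.5 × 1.314 = 301.6 lbmol/h.
N₂ fed = 301.6 × 79/21 = 1134 lbmol/h.
Fuel reacted = 0.758 × 153 → ξ = 116 lbmol/h.
Outlet (n = n₀ + ν ξ):
  CH₃OH: 153 − 1(116) = 37.03
  O₂: 301.6 − 1.5(116) = 127.6
  N₂: 1134 (inert)
  CO₂: 0 + 1(116) = 116
  H₂O: 0 + 2(116) = 231.9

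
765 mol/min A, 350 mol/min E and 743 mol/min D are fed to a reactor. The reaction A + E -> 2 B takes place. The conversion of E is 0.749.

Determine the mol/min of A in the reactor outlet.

503 mol/min

E reacted = 0.749 × 350 = 262.1 mol/min; ν_E = −1, so ξ = 262.1/1 = 262.1 mol/min.
Outlet amounts (n = n₀ + ν ξ):
  A: 765 − 1(262.1) = 502.9
  E: 350 − 1(262.1) = 87.85
  B: 0 + 2(262.1) = 524.3
  D: 743 (inert)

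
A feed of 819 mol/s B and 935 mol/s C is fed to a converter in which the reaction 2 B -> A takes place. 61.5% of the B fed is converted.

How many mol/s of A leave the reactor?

252 mol/s

B reacted = 0.615 × 819 = 503.7 mol/s; ν_B = −2, so ξ = 503.7/2 = 251.8 mol/s.
Outlet amounts (n = n₀ + ν ξ):
  B: 819 − 2(251.8) = 315.3
  A: 0 + 1(251.8) = 251.8
  C: 935 (inert)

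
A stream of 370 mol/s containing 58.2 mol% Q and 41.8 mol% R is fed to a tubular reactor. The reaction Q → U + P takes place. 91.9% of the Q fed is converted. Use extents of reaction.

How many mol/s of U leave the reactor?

Q reacted = 0.919 × 215.3 = 197.9 mol/s; ν_Q = −1, so ξ = 197.9/1 = 197.9 mol/s.
Outlet amounts (n = n₀ + ν ξ):
  Q: 215.3 − 1(197.9) = 17.44
  U: 0 + 1(197.9) = 197.9
  P: 0 + 1(197.9) = 197.9
  R: 154.7 (inert)

198 mol/s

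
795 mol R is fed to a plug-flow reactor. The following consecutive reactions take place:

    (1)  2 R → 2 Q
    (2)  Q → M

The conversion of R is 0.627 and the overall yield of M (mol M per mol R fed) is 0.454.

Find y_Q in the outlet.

Conversion of R: R consumed = 2ξ₁ = 0.627 × 795 → ξ₁ = 249.2 mol.
Yield of M: 1ξ₂ / 795 = 0.454 → ξ₂ = 360.9 mol.
Outlet amounts (n = n₀ + Σ ν·ξ):
  R: 795 − 2(249.2) = 296.5
  Q: 0 + 2(249.2) − 1(360.9) = 137.5
  M: 0 + 1(360.9) = 360.9
Total out = 795 mol; y_Q = 137.5 / 795 = 0.173.

0.173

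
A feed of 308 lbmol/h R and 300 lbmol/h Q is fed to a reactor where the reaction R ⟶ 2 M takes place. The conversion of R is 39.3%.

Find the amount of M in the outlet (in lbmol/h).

242 lbmol/h

R reacted = 0.393 × 308 = 121 lbmol/h; ν_R = −1, so ξ = 121/1 = 121 lbmol/h.
Outlet amounts (n = n₀ + ν ξ):
  R: 308 − 1(121) = 187
  M: 0 + 2(121) = 242.1
  Q: 300 (inert)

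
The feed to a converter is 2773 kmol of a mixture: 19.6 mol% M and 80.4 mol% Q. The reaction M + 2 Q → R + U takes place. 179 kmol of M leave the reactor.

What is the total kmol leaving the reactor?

For M: n = n₀ − 1ξ → 179 = 543.5 − 1ξ, giving ξ = 364.5 kmol.
Outlet amounts (n = n₀ + ν ξ):
  M: 543.5 − 1(364.5) = 179
  Q: 2229 − 2(364.5) = 1500
  R: 0 + 1(364.5) = 364.5
  U: 0 + 1(364.5) = 364.5
Total out = 179 + 1500 + 364.5 + 364.5 = 2408 kmol.

2410 kmol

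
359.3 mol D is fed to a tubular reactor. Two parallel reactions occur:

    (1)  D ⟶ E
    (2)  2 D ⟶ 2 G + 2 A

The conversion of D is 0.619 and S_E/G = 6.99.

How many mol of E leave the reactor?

Conversion of D: D consumed = 0.619 × 359.3 = 222.4 mol = 1ξ₁ + 2ξ₂.
Selectivity: 1ξ₁ / (2ξ₂) = 6.99 → ξ₁ = 13.98 ξ₂.
Substitute: (1·13.98 + 2) ξ₂ = 222.4 → ξ₂ = 13.92 mol, ξ₁ = 194.6 mol.
Outlet amounts (n = n₀ + Σ ν·ξ):
  D: 359.3 − 1(194.6) − 2(13.92) = 136.9
  E: 0 + 1(194.6) = 194.6
  G: 0 + 2(13.92) = 27.84
  A: 0 + 2(13.92) = 27.84

195 mol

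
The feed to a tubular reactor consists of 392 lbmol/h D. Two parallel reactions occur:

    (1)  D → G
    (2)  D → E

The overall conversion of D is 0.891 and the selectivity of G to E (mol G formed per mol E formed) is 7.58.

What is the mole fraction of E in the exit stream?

Conversion of D: D consumed = 0.891 × 392 = 349.3 lbmol/h = 1ξ₁ + 1ξ₂.
Selectivity: 1ξ₁ / (1ξ₂) = 7.58 → ξ₁ = 7.58 ξ₂.
Substitute: (1·7.58 + 1) ξ₂ = 349.3 → ξ₂ = 40.71 lbmol/h, ξ₁ = 308.6 lbmol/h.
Outlet amounts (n = n₀ + Σ ν·ξ):
  D: 392 − 1(308.6) − 1(40.71) = 42.73
  G: 0 + 1(308.6) = 308.6
  E: 0 + 1(40.71) = 40.71
Total out = 392 lbmol/h; y_E = 40.71 / 392 = 0.1038.

0.104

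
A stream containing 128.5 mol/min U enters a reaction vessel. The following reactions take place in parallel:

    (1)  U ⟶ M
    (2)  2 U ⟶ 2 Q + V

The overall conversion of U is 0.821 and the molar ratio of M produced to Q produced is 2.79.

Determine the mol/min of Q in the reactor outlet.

Conversion of U: U consumed = 0.821 × 128.5 = 105.5 mol/min = 1ξ₁ + 2ξ₂.
Selectivity: 1ξ₁ / (2ξ₂) = 2.79 → ξ₁ = 5.58 ξ₂.
Substitute: (1·5.58 + 2) ξ₂ = 105.5 → ξ₂ = 13.92 mol/min, ξ₁ = 77.66 mol/min.
Outlet amounts (n = n₀ + Σ ν·ξ):
  U: 128.5 − 1(77.66) − 2(13.92) = 23
  M: 0 + 1(77.66) = 77.66
  Q: 0 + 2(13.92) = 27.84
  V: 0 + 1(13.92) = 13.92

27.8 mol/min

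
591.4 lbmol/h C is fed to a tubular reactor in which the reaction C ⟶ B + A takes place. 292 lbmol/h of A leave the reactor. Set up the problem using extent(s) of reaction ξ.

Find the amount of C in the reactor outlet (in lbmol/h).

299 lbmol/h

For A: n = n₀ + 1ξ → 292 = 0 + 1ξ, giving ξ = 292 lbmol/h.
Outlet amounts (n = n₀ + ν ξ):
  C: 591.4 − 1(292) = 299.4
  B: 0 + 1(292) = 292
  A: 0 + 1(292) = 292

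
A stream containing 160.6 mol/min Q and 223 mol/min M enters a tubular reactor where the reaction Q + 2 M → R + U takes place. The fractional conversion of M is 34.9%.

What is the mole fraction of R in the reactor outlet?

M reacted = 0.349 × 223 = 77.83 mol/min; ν_M = −2, so ξ = 77.83/2 = 38.91 mol/min.
Outlet amounts (n = n₀ + ν ξ):
  Q: 160.6 − 1(38.91) = 121.7
  M: 223 − 2(38.91) = 145.2
  R: 0 + 1(38.91) = 38.91
  U: 0 + 1(38.91) = 38.91
Total out = 344.7 mol/min; y_R = 38.91 / 344.7 = 0.1129.

0.113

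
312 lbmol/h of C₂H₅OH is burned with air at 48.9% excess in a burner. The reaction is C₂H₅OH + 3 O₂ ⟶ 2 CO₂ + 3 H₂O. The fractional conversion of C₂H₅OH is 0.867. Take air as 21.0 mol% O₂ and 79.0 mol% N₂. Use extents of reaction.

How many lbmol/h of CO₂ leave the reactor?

541 lbmol/h

Stoichiometric O₂ = 3 × 312 = 936 lbmol/h; O₂ fed = 936 × 1.489 = 1394 lbmol/h.
N₂ fed = 1394 × 79/21 = 5243 lbmol/h.
Fuel reacted = 0.867 × 312 → ξ = 270.5 lbmol/h.
Outlet (n = n₀ + ν ξ):
  C₂H₅OH: 312 − 1(270.5) = 41.5
  O₂: 1394 − 3(270.5) = 582.2
  N₂: 5243 (inert)
  CO₂: 0 + 2(270.5) = 541
  H₂O: 0 + 3(270.5) = 811.5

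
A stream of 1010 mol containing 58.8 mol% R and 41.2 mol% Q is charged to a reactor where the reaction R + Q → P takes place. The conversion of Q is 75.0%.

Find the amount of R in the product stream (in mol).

282 mol

Q reacted = 0.75 × 416.1 = 312.1 mol; ν_Q = −1, so ξ = 312.1/1 = 312.1 mol.
Outlet amounts (n = n₀ + ν ξ):
  R: 593.9 − 1(312.1) = 281.8
  Q: 416.1 − 1(312.1) = 104
  P: 0 + 1(312.1) = 312.1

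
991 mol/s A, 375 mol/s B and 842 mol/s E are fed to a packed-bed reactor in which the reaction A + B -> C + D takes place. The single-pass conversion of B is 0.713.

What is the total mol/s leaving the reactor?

B reacted = 0.713 × 375 = 267.4 mol/s; ν_B = −1, so ξ = 267.4/1 = 267.4 mol/s.
Outlet amounts (n = n₀ + ν ξ):
  A: 991 − 1(267.4) = 723.6
  B: 375 − 1(267.4) = 107.6
  C: 0 + 1(267.4) = 267.4
  D: 0 + 1(267.4) = 267.4
  E: 842 (inert)
Total out = 723.6 + 107.6 + 267.4 + 267.4 + 842 = 2208 mol/s.

2210 mol/s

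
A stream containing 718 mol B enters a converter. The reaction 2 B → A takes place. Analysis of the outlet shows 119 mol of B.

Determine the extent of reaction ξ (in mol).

For B: n = n₀ − 2ξ → 119 = 718 − 2ξ, giving ξ = 299.5 mol.
Outlet amounts (n = n₀ + ν ξ):
  B: 718 − 2(299.5) = 119
  A: 0 + 1(299.5) = 299.5

ξ = 300 mol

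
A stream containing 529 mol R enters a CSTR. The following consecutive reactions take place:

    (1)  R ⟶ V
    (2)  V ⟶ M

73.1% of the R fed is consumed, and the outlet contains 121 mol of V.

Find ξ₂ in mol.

ξ₂ = 266 mol

Conversion of R: R consumed = 1ξ₁ = 0.731 × 529 → ξ₁ = 386.7 mol.
V balance: n_V = 0 + 1ξ₁ − 1ξ₂ = 121 → ξ₂ = (1·386.7 − 121)/1 = 265.7 mol.
Outlet amounts (n = n₀ + Σ ν·ξ):
  R: 529 − 1(386.7) = 142.3
  V: 0 + 1(386.7) − 1(265.7) = 121
  M: 0 + 1(265.7) = 265.7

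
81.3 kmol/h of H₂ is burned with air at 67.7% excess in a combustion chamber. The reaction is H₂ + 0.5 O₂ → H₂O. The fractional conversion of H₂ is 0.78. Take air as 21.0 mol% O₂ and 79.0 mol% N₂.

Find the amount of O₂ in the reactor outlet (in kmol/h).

36.5 kmol/h

Stoichiometric O₂ = 0.5 × 81.3 = 40.65 kmol/h; O₂ fed = 40.65 × 1.677 = 68.17 kmol/h.
N₂ fed = 68.17 × 79/21 = 256.4 kmol/h.
Fuel reacted = 0.78 × 81.3 → ξ = 63.41 kmol/h.
Outlet (n = n₀ + ν ξ):
  H₂: 81.3 − 1(63.41) = 17.89
  O₂: 68.17 − 0.5(63.41) = 36.46
  N₂: 256.4 (inert)
  H₂O: 0 + 1(63.41) = 63.41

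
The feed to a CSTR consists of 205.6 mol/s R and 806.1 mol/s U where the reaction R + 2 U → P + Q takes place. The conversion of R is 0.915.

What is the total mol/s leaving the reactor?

824 mol/s

R reacted = 0.915 × 205.6 = 188.1 mol/s; ν_R = −1, so ξ = 188.1/1 = 188.1 mol/s.
Outlet amounts (n = n₀ + ν ξ):
  R: 205.6 − 1(188.1) = 17.48
  U: 806.1 − 2(188.1) = 429.9
  P: 0 + 1(188.1) = 188.1
  Q: 0 + 1(188.1) = 188.1
Total out = 17.48 + 429.9 + 188.1 + 188.1 = 823.6 mol/s.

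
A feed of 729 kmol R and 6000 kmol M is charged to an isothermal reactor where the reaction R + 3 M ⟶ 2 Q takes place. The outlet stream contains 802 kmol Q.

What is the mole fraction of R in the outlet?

0.0553

For Q: n = n₀ + 2ξ → 802 = 0 + 2ξ, giving ξ = 401 kmol.
Outlet amounts (n = n₀ + ν ξ):
  R: 729 − 1(401) = 328
  M: 6000 − 3(401) = 4797
  Q: 0 + 2(401) = 802
Total out = 5927 kmol; y_R = 328 / 5927 = 0.05534.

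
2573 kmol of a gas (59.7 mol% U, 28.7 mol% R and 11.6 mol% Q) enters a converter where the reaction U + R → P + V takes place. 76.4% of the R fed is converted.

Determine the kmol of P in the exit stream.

R reacted = 0.764 × 738.5 = 564.2 kmol; ν_R = −1, so ξ = 564.2/1 = 564.2 kmol.
Outlet amounts (n = n₀ + ν ξ):
  U: 1536 − 1(564.2) = 971.9
  R: 738.5 − 1(564.2) = 174.3
  P: 0 + 1(564.2) = 564.2
  V: 0 + 1(564.2) = 564.2
  Q: 298.5 (inert)

564 kmol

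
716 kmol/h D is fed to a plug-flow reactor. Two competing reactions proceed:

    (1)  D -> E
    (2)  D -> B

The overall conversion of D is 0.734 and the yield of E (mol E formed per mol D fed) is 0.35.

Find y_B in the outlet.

0.384

Yield of E: 1ξ₁ / 716 = 0.35 → ξ₁ = 250.6 kmol/h.
Conversion of D: 1ξ₁ + 1ξ₂ = 0.734 × 716 = 525.5 → ξ₂ = 274.9 kmol/h.
Outlet amounts (n = n₀ + Σ ν·ξ):
  D: 716 − 1(250.6) − 1(274.9) = 190.5
  E: 0 + 1(250.6) = 250.6
  B: 0 + 1(274.9) = 274.9
Total out = 716 kmol/h; y_B = 274.9 / 716 = 0.384.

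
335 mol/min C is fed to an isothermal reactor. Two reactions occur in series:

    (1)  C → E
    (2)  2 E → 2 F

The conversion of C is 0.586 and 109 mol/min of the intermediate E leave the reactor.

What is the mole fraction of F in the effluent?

Conversion of C: C consumed = 1ξ₁ = 0.586 × 335 → ξ₁ = 196.3 mol/min.
E balance: n_E = 0 + 1ξ₁ − 2ξ₂ = 109 → ξ₂ = (1·196.3 − 109)/2 = 43.66 mol/min.
Outlet amounts (n = n₀ + Σ ν·ξ):
  C: 335 − 1(196.3) = 138.7
  E: 0 + 1(196.3) − 2(43.66) = 109
  F: 0 + 2(43.66) = 87.31
Total out = 335 mol/min; y_F = 87.31 / 335 = 0.2606.

0.261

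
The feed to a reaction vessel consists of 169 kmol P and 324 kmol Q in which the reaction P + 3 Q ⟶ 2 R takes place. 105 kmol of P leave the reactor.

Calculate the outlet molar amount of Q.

132 kmol

For P: n = n₀ − 1ξ → 105 = 169 − 1ξ, giving ξ = 64 kmol.
Outlet amounts (n = n₀ + ν ξ):
  P: 169 − 1(64) = 105
  Q: 324 − 3(64) = 132
  R: 0 + 2(64) = 128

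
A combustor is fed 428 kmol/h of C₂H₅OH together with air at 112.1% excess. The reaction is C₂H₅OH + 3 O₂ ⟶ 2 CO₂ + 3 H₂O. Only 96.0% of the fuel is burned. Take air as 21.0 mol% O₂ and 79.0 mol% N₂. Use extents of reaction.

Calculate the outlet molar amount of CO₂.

822 kmol/h

Stoichiometric O₂ = 3 × 428 = 1284 kmol/h; O₂ fed = 1284 × 2.121 = 2723 kmol/h.
N₂ fed = 2723 × 79/21 = 10250 kmol/h.
Fuel reacted = 0.96 × 428 → ξ = 410.9 kmol/h.
Outlet (n = n₀ + ν ξ):
  C₂H₅OH: 428 − 1(410.9) = 17.12
  O₂: 2723 − 3(410.9) = 1491
  N₂: 10250 (inert)
  CO₂: 0 + 2(410.9) = 821.8
  H₂O: 0 + 3(410.9) = 1233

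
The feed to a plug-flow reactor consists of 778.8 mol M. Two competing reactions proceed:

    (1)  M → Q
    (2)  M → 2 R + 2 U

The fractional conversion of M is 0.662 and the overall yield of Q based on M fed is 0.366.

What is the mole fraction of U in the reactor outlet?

Yield of Q: 1ξ₁ / 778.8 = 0.366 → ξ₁ = 285 mol.
Conversion of M: 1ξ₁ + 1ξ₂ = 0.662 × 778.8 = 515.6 → ξ₂ = 230.5 mol.
Outlet amounts (n = n₀ + Σ ν·ξ):
  M: 778.8 − 1(285) − 1(230.5) = 263.2
  Q: 0 + 1(285) = 285
  R: 0 + 2(230.5) = 461
  U: 0 + 2(230.5) = 461
Total out = 1470 mol; y_U = 461 / 1470 = 0.3136.

0.314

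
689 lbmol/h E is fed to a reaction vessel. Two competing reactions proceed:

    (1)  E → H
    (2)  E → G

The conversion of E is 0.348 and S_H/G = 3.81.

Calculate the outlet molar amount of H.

Conversion of E: E consumed = 0.348 × 689 = 239.8 lbmol/h = 1ξ₁ + 1ξ₂.
Selectivity: 1ξ₁ / (1ξ₂) = 3.81 → ξ₁ = 3.81 ξ₂.
Substitute: (1·3.81 + 1) ξ₂ = 239.8 → ξ₂ = 49.85 lbmol/h, ξ₁ = 189.9 lbmol/h.
Outlet amounts (n = n₀ + Σ ν·ξ):
  E: 689 − 1(189.9) − 1(49.85) = 449.2
  H: 0 + 1(189.9) = 189.9
  G: 0 + 1(49.85) = 49.85

190 lbmol/h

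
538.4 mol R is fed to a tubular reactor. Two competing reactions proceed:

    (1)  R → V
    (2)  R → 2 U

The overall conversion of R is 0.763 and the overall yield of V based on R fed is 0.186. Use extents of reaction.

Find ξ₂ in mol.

Yield of V: 1ξ₁ / 538.4 = 0.186 → ξ₁ = 100.1 mol.
Conversion of R: 1ξ₁ + 1ξ₂ = 0.763 × 538.4 = 410.8 → ξ₂ = 310.7 mol.
Outlet amounts (n = n₀ + Σ ν·ξ):
  R: 538.4 − 1(100.1) − 1(310.7) = 127.6
  V: 0 + 1(100.1) = 100.1
  U: 0 + 2(310.7) = 621.3

ξ₂ = 311 mol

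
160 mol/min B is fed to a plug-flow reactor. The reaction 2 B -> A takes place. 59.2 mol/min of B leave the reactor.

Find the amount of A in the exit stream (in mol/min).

50.4 mol/min

For B: n = n₀ − 2ξ → 59.2 = 160 − 2ξ, giving ξ = 50.4 mol/min.
Outlet amounts (n = n₀ + ν ξ):
  B: 160 − 2(50.4) = 59.2
  A: 0 + 1(50.4) = 50.4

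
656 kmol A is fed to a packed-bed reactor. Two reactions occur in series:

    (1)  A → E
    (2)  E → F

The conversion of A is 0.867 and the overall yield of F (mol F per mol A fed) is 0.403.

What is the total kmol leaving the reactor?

Conversion of A: A consumed = 1ξ₁ = 0.867 × 656 → ξ₁ = 568.8 kmol.
Yield of F: 1ξ₂ / 656 = 0.403 → ξ₂ = 264.4 kmol.
Outlet amounts (n = n₀ + Σ ν·ξ):
  A: 656 − 1(568.8) = 87.25
  E: 0 + 1(568.8) − 1(264.4) = 304.4
  F: 0 + 1(264.4) = 264.4
Total out = 87.25 + 304.4 + 264.4 = 656 kmol.

656 kmol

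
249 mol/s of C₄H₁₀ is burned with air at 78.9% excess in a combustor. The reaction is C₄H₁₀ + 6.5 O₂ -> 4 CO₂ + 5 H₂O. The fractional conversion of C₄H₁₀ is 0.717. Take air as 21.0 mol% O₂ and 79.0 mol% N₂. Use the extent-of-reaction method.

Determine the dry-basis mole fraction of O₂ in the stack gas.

Stoichiometric O₂ = 6.5 × 249 = 1618 mol/s; O₂ fed = 1618 × 1.789 = 2895 mol/s.
N₂ fed = 2895 × 79/21 = 10890 mol/s.
Fuel reacted = 0.717 × 249 → ξ = 178.5 mol/s.
Outlet (n = n₀ + ν ξ):
  C₄H₁₀: 249 − 1(178.5) = 70.47
  O₂: 2895 − 6.5(178.5) = 1735
  N₂: 10890 (inert)
  CO₂: 0 + 4(178.5) = 714.1
  H₂O: 0 + 5(178.5) = 892.7
Dry total = 13410 mol/s; y_O₂ (dry) = 1735 / 13410 = 0.1294.

0.129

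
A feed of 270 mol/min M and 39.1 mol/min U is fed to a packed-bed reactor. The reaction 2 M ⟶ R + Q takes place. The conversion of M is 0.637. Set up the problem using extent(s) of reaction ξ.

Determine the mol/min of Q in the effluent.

M reacted = 0.637 × 270 = 172 mol/min; ν_M = −2, so ξ = 172/2 = 86 mol/min.
Outlet amounts (n = n₀ + ν ξ):
  M: 270 − 2(86) = 98.01
  R: 0 + 1(86) = 86
  Q: 0 + 1(86) = 86
  U: 39.1 (inert)

86 mol/min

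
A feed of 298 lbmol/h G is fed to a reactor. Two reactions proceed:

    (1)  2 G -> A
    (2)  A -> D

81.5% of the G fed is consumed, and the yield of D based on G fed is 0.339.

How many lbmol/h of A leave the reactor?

20.4 lbmol/h

Conversion of G: G consumed = 2ξ₁ = 0.815 × 298 → ξ₁ = 121.4 lbmol/h.
Yield of D: 1ξ₂ / 298 = 0.339 → ξ₂ = 101 lbmol/h.
Outlet amounts (n = n₀ + Σ ν·ξ):
  G: 298 − 2(121.4) = 55.13
  A: 0 + 1(121.4) − 1(101) = 20.41
  D: 0 + 1(101) = 101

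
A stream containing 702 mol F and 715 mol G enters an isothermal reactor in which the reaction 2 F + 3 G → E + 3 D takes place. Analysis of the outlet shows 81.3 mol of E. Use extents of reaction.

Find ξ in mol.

For E: n = n₀ + 1ξ → 81.3 = 0 + 1ξ, giving ξ = 81.3 mol.
Outlet amounts (n = n₀ + ν ξ):
  F: 702 − 2(81.3) = 539.4
  G: 715 − 3(81.3) = 471.1
  E: 0 + 1(81.3) = 81.3
  D: 0 + 3(81.3) = 243.9

ξ = 81.3 mol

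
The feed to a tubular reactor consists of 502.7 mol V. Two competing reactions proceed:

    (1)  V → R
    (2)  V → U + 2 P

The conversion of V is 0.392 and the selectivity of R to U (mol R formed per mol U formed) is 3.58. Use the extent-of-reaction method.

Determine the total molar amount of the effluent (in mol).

589 mol

Conversion of V: V consumed = 0.392 × 502.7 = 197.1 mol = 1ξ₁ + 1ξ₂.
Selectivity: 1ξ₁ / (1ξ₂) = 3.58 → ξ₁ = 3.58 ξ₂.
Substitute: (1·3.58 + 1) ξ₂ = 197.1 → ξ₂ = 43.03 mol, ξ₁ = 154 mol.
Outlet amounts (n = n₀ + Σ ν·ξ):
  V: 502.7 − 1(154) − 1(43.03) = 305.6
  R: 0 + 1(154) = 154
  U: 0 + 1(43.03) = 43.03
  P: 0 + 2(43.03) = 86.05
Total out = 305.6 + 154 + 43.03 + 86.05 = 588.8 mol.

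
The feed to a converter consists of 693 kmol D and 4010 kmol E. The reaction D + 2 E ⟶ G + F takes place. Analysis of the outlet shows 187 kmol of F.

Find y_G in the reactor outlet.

0.0414

For F: n = n₀ + 1ξ → 187 = 0 + 1ξ, giving ξ = 187 kmol.
Outlet amounts (n = n₀ + ν ξ):
  D: 693 − 1(187) = 506
  E: 4010 − 2(187) = 3636
  G: 0 + 1(187) = 187
  F: 0 + 1(187) = 187
Total out = 4516 kmol; y_G = 187 / 4516 = 0.04141.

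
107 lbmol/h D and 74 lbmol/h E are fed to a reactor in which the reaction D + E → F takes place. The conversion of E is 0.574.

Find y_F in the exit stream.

E reacted = 0.574 × 74 = 42.48 lbmol/h; ν_E = −1, so ξ = 42.48/1 = 42.48 lbmol/h.
Outlet amounts (n = n₀ + ν ξ):
  D: 107 − 1(42.48) = 64.52
  E: 74 − 1(42.48) = 31.52
  F: 0 + 1(42.48) = 42.48
Total out = 138.5 lbmol/h; y_F = 42.48 / 138.5 = 0.3066.

0.307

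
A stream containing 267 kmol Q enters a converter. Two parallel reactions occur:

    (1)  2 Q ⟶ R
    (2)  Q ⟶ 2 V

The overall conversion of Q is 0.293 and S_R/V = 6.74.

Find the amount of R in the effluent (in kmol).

37.7 kmol

Conversion of Q: Q consumed = 0.293 × 267 = 78.23 kmol = 2ξ₁ + 1ξ₂.
Selectivity: 1ξ₁ / (2ξ₂) = 6.74 → ξ₁ = 13.48 ξ₂.
Substitute: (2·13.48 + 1) ξ₂ = 78.23 → ξ₂ = 2.798 kmol, ξ₁ = 37.72 kmol.
Outlet amounts (n = n₀ + Σ ν·ξ):
  Q: 267 − 2(37.72) − 1(2.798) = 188.8
  R: 0 + 1(37.72) = 37.72
  V: 0 + 2(2.798) = 5.596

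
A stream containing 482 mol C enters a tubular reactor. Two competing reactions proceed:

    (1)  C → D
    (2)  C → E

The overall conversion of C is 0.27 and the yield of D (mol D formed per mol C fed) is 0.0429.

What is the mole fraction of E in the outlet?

Yield of D: 1ξ₁ / 482 = 0.0429 → ξ₁ = 20.68 mol.
Conversion of C: 1ξ₁ + 1ξ₂ = 0.27 × 482 = 130.1 → ξ₂ = 109.5 mol.
Outlet amounts (n = n₀ + Σ ν·ξ):
  C: 482 − 1(20.68) − 1(109.5) = 351.9
  D: 0 + 1(20.68) = 20.68
  E: 0 + 1(109.5) = 109.5
Total out = 482 mol; y_E = 109.5 / 482 = 0.2271.

0.227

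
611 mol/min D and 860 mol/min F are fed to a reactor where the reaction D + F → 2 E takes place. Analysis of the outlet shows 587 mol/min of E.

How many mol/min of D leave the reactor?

318 mol/min

For E: n = n₀ + 2ξ → 587 = 0 + 2ξ, giving ξ = 293.5 mol/min.
Outlet amounts (n = n₀ + ν ξ):
  D: 611 − 1(293.5) = 317.5
  F: 860 − 1(293.5) = 566.5
  E: 0 + 2(293.5) = 587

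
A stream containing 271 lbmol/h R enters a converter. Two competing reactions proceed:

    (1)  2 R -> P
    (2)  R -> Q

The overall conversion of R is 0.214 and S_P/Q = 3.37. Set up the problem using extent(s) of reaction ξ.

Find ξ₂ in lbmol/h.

Conversion of R: R consumed = 0.214 × 271 = 57.99 lbmol/h = 2ξ₁ + 1ξ₂.
Selectivity: 1ξ₁ / (1ξ₂) = 3.37 → ξ₁ = 3.37 ξ₂.
Substitute: (2·3.37 + 1) ξ₂ = 57.99 → ξ₂ = 7.493 lbmol/h, ξ₁ = 25.25 lbmol/h.
Outlet amounts (n = n₀ + Σ ν·ξ):
  R: 271 − 2(25.25) − 1(7.493) = 213
  P: 0 + 1(25.25) = 25.25
  Q: 0 + 1(7.493) = 7.493

ξ₂ = 7.49 lbmol/h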